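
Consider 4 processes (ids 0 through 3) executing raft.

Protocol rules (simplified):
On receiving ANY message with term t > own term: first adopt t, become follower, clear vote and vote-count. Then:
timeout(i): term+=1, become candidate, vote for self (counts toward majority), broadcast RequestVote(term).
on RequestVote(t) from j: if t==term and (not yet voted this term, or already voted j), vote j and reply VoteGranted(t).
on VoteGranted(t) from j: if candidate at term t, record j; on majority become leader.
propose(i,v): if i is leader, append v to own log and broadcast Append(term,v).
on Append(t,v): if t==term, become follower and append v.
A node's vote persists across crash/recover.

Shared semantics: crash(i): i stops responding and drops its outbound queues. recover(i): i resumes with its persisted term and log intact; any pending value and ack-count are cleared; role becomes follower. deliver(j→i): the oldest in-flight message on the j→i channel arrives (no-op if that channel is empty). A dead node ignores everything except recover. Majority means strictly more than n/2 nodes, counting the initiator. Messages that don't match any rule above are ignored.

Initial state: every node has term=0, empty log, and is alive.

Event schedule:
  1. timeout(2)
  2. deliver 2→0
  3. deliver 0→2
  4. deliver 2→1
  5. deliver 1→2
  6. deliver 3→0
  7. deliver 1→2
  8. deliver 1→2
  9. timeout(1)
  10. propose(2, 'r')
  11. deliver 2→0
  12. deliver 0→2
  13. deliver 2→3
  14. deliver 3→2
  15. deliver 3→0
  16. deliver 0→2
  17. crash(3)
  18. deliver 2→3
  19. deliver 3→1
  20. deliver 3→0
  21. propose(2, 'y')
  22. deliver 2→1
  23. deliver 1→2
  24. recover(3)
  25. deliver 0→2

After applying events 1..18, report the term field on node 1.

2

step 1 timeout(2): 2={cand,t=1,log=-}
step 2 deliver 2→0: 0={foll,t=1,log=-}
step 3 deliver 0→2: —
step 4 deliver 2→1: 1={foll,t=1,log=-}
step 5 deliver 1→2: 2={lead,t=1,log=-}
step 6 deliver 3→0: —
step 7 deliver 1→2: —
step 8 deliver 1→2: —
step 9 timeout(1): 1={cand,t=2,log=-}
step 10 propose(2,'r'): 2={lead,t=1,log=r}
step 11 deliver 2→0: 0={foll,t=1,log=r}
step 12 deliver 0→2: —
step 13 deliver 2→3: 3={foll,t=1,log=-}
step 14 deliver 3→2: —
step 15 deliver 3→0: —
step 16 deliver 0→2: —
step 17 crash(3): 3={✗foll,t=1,log=-}
step 18 deliver 2→3: —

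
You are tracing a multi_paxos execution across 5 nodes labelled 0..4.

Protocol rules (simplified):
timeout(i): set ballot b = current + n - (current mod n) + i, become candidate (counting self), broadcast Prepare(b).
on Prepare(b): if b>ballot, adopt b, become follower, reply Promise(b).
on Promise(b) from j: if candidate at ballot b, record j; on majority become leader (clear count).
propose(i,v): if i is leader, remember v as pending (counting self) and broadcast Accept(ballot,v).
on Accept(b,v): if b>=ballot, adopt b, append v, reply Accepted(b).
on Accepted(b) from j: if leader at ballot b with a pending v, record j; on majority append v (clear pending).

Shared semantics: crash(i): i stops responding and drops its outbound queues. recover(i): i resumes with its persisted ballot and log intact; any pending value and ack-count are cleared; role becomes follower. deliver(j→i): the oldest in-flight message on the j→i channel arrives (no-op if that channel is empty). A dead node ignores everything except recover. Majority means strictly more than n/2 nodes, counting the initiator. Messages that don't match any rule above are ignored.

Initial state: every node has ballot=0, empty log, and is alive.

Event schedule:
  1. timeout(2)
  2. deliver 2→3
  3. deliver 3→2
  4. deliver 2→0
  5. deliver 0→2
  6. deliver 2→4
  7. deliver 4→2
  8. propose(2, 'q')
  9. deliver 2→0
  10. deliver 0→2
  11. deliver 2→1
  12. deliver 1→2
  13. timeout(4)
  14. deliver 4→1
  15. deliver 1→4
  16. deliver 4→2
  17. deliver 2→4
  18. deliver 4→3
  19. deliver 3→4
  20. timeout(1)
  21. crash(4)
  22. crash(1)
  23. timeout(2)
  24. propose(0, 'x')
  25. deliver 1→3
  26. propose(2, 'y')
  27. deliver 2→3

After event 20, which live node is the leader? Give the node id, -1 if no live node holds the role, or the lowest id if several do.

4

step 1 timeout(2): 2={cand,b=7,log=-}
step 2 deliver 2→3: 3={foll,b=7,log=-}
step 3 deliver 3→2: —
step 4 deliver 2→0: 0={foll,b=7,log=-}
step 5 deliver 0→2: 2={lead,b=7,log=-}
step 6 deliver 2→4: 4={foll,b=7,log=-}
step 7 deliver 4→2: —
step 8 propose(2,'q'): —
step 9 deliver 2→0: 0={foll,b=7,log=q}
step 10 deliver 0→2: —
step 11 deliver 2→1: 1={foll,b=7,log=-}
step 12 deliver 1→2: —
step 13 timeout(4): 4={cand,b=14,log=-}
step 14 deliver 4→1: 1={foll,b=14,log=-}
step 15 deliver 1→4: —
step 16 deliver 4→2: 2={foll,b=14,log=-}
step 17 deliver 2→4: —
step 18 deliver 4→3: 3={foll,b=14,log=-}
step 19 deliver 3→4: 4={lead,b=14,log=-}
step 20 timeout(1): 1={cand,b=16,log=-}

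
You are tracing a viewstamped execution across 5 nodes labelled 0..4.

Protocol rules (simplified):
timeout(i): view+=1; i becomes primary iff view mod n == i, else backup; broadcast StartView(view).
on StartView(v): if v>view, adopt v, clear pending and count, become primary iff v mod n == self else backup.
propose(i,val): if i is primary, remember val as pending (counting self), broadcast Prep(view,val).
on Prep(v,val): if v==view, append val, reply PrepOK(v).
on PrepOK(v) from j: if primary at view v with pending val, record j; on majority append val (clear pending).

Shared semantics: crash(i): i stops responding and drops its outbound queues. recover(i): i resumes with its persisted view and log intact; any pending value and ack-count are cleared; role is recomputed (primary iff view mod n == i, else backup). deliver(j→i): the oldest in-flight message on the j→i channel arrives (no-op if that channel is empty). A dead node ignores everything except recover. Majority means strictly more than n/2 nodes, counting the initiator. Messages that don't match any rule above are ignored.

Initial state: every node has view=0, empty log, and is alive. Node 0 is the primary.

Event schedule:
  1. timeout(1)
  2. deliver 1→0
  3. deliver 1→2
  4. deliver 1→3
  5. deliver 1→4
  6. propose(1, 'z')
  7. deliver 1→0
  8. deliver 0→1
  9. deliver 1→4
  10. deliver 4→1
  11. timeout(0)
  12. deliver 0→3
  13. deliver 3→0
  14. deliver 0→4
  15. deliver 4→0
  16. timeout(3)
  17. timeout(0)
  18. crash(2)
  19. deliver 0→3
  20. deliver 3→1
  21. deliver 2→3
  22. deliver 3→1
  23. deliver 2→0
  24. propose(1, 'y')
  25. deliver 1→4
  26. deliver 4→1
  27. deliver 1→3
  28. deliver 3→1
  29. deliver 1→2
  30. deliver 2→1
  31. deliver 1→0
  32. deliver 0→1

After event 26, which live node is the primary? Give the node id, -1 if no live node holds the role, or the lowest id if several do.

3

1. timeout(1):  <1:prim v1 ->
2. deliver 1→0:  <0:back v1 ->
3. deliver 1→2:  <2:back v1 ->
4. deliver 1→3:  <3:back v1 ->
5. deliver 1→4:  <4:back v1 ->
6. propose(1,'z'):  nop
7. deliver 1→0:  <0:back v1 z>
8. deliver 0→1:  nop
9. deliver 1→4:  <4:back v1 z>
10. deliver 4→1:  <1:prim v1 z>
11. timeout(0):  <0:back v2 z>
12. deliver 0→3:  <3:back v2 ->
13. deliver 3→0:  nop
14. deliver 0→4:  <4:back v2 z>
15. deliver 4→0:  nop
16. timeout(3):  <3:prim v3 ->
17. timeout(0):  <0:back v3 z>
18. crash(2):  <2:✗back v1 ->
19. deliver 0→3:  nop
20. deliver 3→1:  <1:back v3 z>
21. deliver 2→3:  nop
22. deliver 3→1:  nop
23. deliver 2→0:  nop
24. propose(1,'y'):  nop
25. deliver 1→4:  nop
26. deliver 4→1:  nop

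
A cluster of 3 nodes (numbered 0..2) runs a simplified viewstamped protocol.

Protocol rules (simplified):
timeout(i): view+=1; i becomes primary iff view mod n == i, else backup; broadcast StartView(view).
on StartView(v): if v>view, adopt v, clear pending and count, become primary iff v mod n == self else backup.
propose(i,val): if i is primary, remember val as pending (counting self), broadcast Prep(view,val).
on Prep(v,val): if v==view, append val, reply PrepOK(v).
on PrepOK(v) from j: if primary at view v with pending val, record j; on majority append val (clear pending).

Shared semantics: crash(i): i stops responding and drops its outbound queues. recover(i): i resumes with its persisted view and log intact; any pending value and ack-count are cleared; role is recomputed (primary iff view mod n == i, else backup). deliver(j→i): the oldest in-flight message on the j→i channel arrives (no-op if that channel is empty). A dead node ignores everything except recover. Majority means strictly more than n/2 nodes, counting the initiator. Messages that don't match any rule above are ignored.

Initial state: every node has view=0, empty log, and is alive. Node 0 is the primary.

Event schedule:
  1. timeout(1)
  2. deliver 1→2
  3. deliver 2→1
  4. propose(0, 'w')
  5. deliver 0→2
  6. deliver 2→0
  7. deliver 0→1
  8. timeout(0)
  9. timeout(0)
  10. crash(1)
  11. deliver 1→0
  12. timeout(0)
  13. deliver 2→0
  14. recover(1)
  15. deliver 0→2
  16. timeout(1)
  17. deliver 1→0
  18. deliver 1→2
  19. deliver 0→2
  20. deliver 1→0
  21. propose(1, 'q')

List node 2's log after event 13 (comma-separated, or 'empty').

empty

[1] timeout(1) → N1(prim v1 [-])
[2] deliver 1→2 → N2(back v1 [-])
[3] deliver 2→1 → ∅
[4] propose(0,'w') → ∅
[5] deliver 0→2 → ∅
[6] deliver 2→0 → ∅
[7] deliver 0→1 → ∅
[8] timeout(0) → N0(back v1 [-])
[9] timeout(0) → N0(back v2 [-])
[10] crash(1) → N1(✗prim v1 [-])
[11] deliver 1→0 → ∅
[12] timeout(0) → N0(prim v3 [-])
[13] deliver 2→0 → ∅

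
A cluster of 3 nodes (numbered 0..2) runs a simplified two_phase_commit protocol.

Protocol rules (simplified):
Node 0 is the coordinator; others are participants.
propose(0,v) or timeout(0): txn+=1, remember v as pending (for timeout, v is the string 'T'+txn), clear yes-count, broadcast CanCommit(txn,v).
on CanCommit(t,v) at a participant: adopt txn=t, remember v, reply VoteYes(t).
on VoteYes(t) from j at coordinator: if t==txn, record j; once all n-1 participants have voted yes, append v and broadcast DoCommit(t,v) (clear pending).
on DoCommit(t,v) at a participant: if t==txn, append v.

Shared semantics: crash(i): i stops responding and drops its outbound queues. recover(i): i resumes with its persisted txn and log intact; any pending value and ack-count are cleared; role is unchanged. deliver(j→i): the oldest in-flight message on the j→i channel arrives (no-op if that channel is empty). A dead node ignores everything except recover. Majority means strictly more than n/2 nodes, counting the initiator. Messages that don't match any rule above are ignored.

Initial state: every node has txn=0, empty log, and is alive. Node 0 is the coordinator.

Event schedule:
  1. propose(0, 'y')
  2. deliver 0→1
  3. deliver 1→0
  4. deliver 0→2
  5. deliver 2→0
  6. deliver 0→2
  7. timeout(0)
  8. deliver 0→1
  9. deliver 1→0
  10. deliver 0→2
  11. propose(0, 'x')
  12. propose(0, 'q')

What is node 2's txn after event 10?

2

[1] propose(0,'y') → N0(coor t1 [-])
[2] deliver 0→1 → N1(part t1 [-])
[3] deliver 1→0 → ∅
[4] deliver 0→2 → N2(part t1 [-])
[5] deliver 2→0 → N0(coor t1 [y])
[6] deliver 0→2 → N2(part t1 [y])
[7] timeout(0) → N0(coor t2 [y])
[8] deliver 0→1 → N1(part t1 [y])
[9] deliver 1→0 → ∅
[10] deliver 0→2 → N2(part t2 [y])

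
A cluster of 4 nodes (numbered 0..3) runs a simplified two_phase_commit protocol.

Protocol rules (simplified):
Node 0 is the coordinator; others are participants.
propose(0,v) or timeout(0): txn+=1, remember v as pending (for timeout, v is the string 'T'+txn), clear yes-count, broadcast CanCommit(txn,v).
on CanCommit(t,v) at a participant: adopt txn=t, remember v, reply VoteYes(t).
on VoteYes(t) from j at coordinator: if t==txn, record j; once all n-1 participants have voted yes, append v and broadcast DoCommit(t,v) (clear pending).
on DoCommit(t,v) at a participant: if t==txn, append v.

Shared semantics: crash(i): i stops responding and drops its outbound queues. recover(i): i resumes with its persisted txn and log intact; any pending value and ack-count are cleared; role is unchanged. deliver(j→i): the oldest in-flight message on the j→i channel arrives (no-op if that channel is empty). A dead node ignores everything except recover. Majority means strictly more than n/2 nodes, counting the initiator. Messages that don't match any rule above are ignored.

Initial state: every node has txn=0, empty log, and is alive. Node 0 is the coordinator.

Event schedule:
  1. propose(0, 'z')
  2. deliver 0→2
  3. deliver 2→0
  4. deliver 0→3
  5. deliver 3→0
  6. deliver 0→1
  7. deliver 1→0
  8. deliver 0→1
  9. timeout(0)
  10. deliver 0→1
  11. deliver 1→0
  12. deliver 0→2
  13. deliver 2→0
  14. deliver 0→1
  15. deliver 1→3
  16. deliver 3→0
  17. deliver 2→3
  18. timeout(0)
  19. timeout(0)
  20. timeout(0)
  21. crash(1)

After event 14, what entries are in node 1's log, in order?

z

[1] propose(0,'z') → N0(coor t1 [-])
[2] deliver 0→2 → N2(part t1 [-])
[3] deliver 2→0 → ∅
[4] deliver 0→3 → N3(part t1 [-])
[5] deliver 3→0 → ∅
[6] deliver 0→1 → N1(part t1 [-])
[7] deliver 1→0 → N0(coor t1 [z])
[8] deliver 0→1 → N1(part t1 [z])
[9] timeout(0) → N0(coor t2 [z])
[10] deliver 0→1 → N1(part t2 [z])
[11] deliver 1→0 → ∅
[12] deliver 0→2 → N2(part t1 [z])
[13] deliver 2→0 → ∅
[14] deliver 0→1 → ∅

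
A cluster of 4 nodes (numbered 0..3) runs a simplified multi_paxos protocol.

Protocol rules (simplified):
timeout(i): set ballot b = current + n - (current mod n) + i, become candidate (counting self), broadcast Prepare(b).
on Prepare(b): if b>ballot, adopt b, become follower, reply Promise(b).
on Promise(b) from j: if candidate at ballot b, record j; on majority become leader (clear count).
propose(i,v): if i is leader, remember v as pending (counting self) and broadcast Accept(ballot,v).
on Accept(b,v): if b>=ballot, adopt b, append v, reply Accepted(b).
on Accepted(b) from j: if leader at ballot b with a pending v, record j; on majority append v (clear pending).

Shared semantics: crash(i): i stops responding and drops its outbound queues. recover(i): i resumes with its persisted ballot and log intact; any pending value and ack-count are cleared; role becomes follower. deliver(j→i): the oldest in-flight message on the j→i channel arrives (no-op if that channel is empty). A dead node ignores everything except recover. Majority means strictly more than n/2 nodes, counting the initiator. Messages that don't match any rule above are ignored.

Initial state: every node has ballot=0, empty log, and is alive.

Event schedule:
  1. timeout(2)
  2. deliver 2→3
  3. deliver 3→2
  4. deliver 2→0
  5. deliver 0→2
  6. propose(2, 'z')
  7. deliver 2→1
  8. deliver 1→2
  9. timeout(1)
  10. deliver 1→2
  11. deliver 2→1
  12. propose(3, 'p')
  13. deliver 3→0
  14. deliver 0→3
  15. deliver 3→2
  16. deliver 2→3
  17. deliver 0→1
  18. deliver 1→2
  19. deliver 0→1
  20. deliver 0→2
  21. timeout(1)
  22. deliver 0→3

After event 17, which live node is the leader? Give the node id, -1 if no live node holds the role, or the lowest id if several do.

-1

after 1 — timeout(2): n2:cand/b6/[-]
after 2 — deliver 2→3: n3:foll/b6/[-]
after 3 — deliver 3→2: ·
after 4 — deliver 2→0: n0:foll/b6/[-]
after 5 — deliver 0→2: n2:lead/b6/[-]
after 6 — propose(2,'z'): ·
after 7 — deliver 2→1: n1:foll/b6/[-]
after 8 — deliver 1→2: ·
after 9 — timeout(1): n1:cand/b9/[-]
after 10 — deliver 1→2: n2:foll/b9/[-]
after 11 — deliver 2→1: ·
after 12 — propose(3,'p'): ·
after 13 — deliver 3→0: ·
after 14 — deliver 0→3: ·
after 15 — deliver 3→2: ·
after 16 — deliver 2→3: n3:foll/b6/[z]
after 17 — deliver 0→1: ·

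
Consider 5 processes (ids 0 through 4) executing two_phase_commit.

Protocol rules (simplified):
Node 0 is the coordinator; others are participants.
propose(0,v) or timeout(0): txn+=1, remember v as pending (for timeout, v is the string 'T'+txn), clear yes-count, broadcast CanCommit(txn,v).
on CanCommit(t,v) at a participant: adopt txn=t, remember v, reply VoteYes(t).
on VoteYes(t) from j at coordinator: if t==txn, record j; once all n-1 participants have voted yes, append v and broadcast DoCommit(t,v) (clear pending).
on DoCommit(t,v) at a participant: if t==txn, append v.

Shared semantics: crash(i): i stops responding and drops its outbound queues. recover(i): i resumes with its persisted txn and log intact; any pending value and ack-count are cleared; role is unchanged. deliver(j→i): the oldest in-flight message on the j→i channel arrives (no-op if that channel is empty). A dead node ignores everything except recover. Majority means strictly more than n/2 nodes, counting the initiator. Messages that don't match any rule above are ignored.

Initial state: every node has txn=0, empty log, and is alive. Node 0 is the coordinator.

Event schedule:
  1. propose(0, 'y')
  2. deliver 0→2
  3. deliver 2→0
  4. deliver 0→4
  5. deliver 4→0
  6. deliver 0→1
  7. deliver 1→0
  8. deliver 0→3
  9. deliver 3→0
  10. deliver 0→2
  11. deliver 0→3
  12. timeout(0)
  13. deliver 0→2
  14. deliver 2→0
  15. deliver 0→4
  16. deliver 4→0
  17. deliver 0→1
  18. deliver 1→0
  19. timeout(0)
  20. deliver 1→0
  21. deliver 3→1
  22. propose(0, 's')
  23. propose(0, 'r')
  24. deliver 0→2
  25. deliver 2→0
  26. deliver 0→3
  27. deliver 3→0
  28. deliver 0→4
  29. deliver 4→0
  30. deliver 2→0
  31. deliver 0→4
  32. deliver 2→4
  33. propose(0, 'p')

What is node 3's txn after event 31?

1. propose(0,'y'):  <0:coor t1 ->
2. deliver 0→2:  <2:part t1 ->
3. deliver 2→0:  nop
4. deliver 0→4:  <4:part t1 ->
5. deliver 4→0:  nop
6. deliver 0→1:  <1:part t1 ->
7. deliver 1→0:  nop
8. deliver 0→3:  <3:part t1 ->
9. deliver 3→0:  <0:coor t1 y>
10. deliver 0→2:  <2:part t1 y>
11. deliver 0→3:  <3:part t1 y>
12. timeout(0):  <0:coor t2 y>
13. deliver 0→2:  <2:part t2 y>
14. deliver 2→0:  nop
15. deliver 0→4:  <4:part t1 y>
16. deliver 4→0:  nop
17. deliver 0→1:  <1:part t1 y>
18. deliver 1→0:  nop
19. timeout(0):  <0:coor t3 y>
20. deliver 1→0:  nop
21. deliver 3→1:  nop
22. propose(0,'s'):  <0:coor t4 y>
23. propose(0,'r'):  <0:coor t5 y>
24. deliver 0→2:  <2:part t3 y>
25. deliver 2→0:  nop
26. deliver 0→3:  <3:part t2 y>
27. deliver 3→0:  nop
28. deliver 0→4:  <4:part t2 y>
29. deliver 4→0:  nop
30. deliver 2→0:  nop
31. deliver 0→4:  <4:part t3 y>

2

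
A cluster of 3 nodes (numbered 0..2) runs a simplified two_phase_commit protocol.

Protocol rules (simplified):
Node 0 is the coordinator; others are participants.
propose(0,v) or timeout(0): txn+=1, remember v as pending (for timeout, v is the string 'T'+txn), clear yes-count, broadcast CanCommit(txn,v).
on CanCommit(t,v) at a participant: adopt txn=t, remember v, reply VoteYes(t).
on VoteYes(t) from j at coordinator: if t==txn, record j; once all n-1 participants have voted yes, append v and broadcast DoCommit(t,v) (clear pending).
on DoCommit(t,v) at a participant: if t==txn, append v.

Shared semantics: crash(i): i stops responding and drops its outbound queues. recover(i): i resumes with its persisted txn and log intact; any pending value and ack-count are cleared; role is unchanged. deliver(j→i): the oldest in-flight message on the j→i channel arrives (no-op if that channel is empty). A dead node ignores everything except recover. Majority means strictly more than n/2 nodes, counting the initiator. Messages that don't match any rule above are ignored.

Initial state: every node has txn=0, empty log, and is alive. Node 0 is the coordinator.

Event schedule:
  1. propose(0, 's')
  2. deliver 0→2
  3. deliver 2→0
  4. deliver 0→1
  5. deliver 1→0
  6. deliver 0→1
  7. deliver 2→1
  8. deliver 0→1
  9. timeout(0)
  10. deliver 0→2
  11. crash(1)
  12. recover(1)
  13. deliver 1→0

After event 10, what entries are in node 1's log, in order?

s

e1 propose(0,'s'): 0[coor,t=1,-]
e2 deliver 0→2: 2[part,t=1,-]
e3 deliver 2→0: ·
e4 deliver 0→1: 1[part,t=1,-]
e5 deliver 1→0: 0[coor,t=1,s]
e6 deliver 0→1: 1[part,t=1,s]
e7 deliver 2→1: ·
e8 deliver 0→1: ·
e9 timeout(0): 0[coor,t=2,s]
e10 deliver 0→2: 2[part,t=1,s]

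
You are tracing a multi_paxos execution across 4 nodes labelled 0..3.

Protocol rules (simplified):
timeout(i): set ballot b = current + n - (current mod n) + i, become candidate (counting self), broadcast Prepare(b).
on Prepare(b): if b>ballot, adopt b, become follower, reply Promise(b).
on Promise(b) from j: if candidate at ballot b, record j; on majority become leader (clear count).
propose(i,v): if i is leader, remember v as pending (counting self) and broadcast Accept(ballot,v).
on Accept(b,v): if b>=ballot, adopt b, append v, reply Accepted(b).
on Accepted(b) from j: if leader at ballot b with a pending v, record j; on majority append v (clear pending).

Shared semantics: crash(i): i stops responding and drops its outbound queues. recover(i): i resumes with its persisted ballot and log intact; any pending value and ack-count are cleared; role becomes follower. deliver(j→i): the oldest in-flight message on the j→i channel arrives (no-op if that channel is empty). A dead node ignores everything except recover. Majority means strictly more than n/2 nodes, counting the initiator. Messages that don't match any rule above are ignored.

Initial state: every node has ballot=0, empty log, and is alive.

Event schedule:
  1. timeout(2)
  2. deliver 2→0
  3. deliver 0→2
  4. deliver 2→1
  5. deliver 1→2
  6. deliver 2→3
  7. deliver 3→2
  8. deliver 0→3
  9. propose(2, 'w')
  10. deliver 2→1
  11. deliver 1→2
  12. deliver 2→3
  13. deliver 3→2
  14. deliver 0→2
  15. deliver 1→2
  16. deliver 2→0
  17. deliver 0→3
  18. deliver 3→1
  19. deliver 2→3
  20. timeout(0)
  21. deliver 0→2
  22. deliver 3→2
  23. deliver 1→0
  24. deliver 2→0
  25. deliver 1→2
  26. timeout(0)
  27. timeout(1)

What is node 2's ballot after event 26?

6

[1] timeout(2) → N2(cand b6 [-])
[2] deliver 2→0 → N0(foll b6 [-])
[3] deliver 0→2 → ∅
[4] deliver 2→1 → N1(foll b6 [-])
[5] deliver 1→2 → N2(lead b6 [-])
[6] deliver 2→3 → N3(foll b6 [-])
[7] deliver 3→2 → ∅
[8] deliver 0→3 → ∅
[9] propose(2,'w') → ∅
[10] deliver 2→1 → N1(foll b6 [w])
[11] deliver 1→2 → ∅
[12] deliver 2→3 → N3(foll b6 [w])
[13] deliver 3→2 → N2(lead b6 [w])
[14] deliver 0→2 → ∅
[15] deliver 1→2 → ∅
[16] deliver 2→0 → N0(foll b6 [w])
[17] deliver 0→3 → ∅
[18] deliver 3→1 → ∅
[19] deliver 2→3 → ∅
[20] timeout(0) → N0(cand b8 [w])
[21] deliver 0→2 → ∅
[22] deliver 3→2 → ∅
[23] deliver 1→0 → ∅
[24] deliver 2→0 → ∅
[25] deliver 1→2 → ∅
[26] timeout(0) → N0(cand b12 [w])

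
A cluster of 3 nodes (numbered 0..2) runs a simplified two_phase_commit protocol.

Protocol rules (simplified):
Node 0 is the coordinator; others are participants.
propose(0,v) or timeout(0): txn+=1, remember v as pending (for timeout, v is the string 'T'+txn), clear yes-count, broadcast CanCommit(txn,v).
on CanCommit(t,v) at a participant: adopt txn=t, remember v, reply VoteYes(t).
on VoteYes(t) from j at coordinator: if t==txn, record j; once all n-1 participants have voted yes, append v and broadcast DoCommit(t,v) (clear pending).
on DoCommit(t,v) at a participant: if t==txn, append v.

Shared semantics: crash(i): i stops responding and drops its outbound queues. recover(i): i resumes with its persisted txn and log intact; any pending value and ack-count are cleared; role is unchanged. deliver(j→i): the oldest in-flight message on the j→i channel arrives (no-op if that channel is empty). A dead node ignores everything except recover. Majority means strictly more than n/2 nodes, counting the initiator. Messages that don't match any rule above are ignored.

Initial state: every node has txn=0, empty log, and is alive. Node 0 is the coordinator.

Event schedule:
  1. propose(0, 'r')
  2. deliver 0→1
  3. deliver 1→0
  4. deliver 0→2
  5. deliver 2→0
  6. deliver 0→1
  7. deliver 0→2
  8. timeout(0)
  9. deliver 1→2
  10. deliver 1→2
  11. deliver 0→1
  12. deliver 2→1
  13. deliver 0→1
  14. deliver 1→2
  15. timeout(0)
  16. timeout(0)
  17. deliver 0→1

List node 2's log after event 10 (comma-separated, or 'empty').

r

[1] propose(0,'r') → N0(coor t1 [-])
[2] deliver 0→1 → N1(part t1 [-])
[3] deliver 1→0 → ∅
[4] deliver 0→2 → N2(part t1 [-])
[5] deliver 2→0 → N0(coor t1 [r])
[6] deliver 0→1 → N1(part t1 [r])
[7] deliver 0→2 → N2(part t1 [r])
[8] timeout(0) → N0(coor t2 [r])
[9] deliver 1→2 → ∅
[10] deliver 1→2 → ∅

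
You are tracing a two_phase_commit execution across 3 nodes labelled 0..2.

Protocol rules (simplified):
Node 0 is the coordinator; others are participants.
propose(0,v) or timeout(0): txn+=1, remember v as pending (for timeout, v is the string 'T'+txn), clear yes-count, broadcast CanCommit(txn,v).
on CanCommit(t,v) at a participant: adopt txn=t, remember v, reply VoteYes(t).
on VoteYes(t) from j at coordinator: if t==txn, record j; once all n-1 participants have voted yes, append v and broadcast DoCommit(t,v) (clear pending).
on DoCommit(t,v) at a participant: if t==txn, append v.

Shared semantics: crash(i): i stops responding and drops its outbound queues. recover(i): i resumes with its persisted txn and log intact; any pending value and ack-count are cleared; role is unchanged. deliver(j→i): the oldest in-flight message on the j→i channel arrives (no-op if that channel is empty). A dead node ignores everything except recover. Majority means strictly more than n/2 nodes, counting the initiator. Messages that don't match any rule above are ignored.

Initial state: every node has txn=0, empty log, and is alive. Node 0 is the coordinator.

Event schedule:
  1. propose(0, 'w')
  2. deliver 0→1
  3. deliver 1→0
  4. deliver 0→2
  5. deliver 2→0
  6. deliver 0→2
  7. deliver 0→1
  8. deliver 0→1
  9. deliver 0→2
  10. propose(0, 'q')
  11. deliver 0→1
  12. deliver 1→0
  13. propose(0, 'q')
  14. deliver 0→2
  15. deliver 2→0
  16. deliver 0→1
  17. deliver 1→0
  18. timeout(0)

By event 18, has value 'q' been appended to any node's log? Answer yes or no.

after 1 — propose(0,'w'): n0:coor/t1/[-]
after 2 — deliver 0→1: n1:part/t1/[-]
after 3 — deliver 1→0: ·
after 4 — deliver 0→2: n2:part/t1/[-]
after 5 — deliver 2→0: n0:coor/t1/[w]
after 6 — deliver 0→2: n2:part/t1/[w]
after 7 — deliver 0→1: n1:part/t1/[w]
after 8 — deliver 0→1: ·
after 9 — deliver 0→2: ·
after 10 — propose(0,'q'): n0:coor/t2/[w]
after 11 — deliver 0→1: n1:part/t2/[w]
after 12 — deliver 1→0: ·
after 13 — propose(0,'q'): n0:coor/t3/[w]
after 14 — deliver 0→2: n2:part/t2/[w]
after 15 — deliver 2→0: ·
after 16 — deliver 0→1: n1:part/t3/[w]
after 17 — deliver 1→0: ·
after 18 — timeout(0): n0:coor/t4/[w]

no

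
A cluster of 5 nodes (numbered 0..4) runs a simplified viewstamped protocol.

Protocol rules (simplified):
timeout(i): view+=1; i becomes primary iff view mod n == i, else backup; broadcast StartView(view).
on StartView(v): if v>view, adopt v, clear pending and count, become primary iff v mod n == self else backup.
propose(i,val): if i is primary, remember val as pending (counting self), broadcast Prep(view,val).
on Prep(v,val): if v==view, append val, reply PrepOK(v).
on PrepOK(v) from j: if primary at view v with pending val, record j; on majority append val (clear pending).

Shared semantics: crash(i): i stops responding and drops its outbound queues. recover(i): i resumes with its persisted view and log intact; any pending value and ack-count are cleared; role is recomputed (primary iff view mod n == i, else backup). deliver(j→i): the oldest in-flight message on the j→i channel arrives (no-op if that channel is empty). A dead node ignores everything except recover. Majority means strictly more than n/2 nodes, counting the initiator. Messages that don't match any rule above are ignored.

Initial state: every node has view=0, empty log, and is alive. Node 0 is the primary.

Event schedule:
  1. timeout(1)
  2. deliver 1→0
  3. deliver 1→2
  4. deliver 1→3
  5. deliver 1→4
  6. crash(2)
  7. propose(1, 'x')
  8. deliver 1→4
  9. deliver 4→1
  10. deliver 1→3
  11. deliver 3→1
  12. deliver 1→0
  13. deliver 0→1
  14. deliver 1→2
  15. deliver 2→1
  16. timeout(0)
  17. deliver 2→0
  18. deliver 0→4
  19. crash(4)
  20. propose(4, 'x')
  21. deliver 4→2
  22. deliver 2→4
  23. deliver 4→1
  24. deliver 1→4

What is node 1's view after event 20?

1

1. timeout(1):  <1:prim v1 ->
2. deliver 1→0:  <0:back v1 ->
3. deliver 1→2:  <2:back v1 ->
4. deliver 1→3:  <3:back v1 ->
5. deliver 1→4:  <4:back v1 ->
6. crash(2):  <2:✗back v1 ->
7. propose(1,'x'):  nop
8. deliver 1→4:  <4:back v1 x>
9. deliver 4→1:  nop
10. deliver 1→3:  <3:back v1 x>
11. deliver 3→1:  <1:prim v1 x>
12. deliver 1→0:  <0:back v1 x>
13. deliver 0→1:  nop
14. deliver 1→2:  nop
15. deliver 2→1:  nop
16. timeout(0):  <0:back v2 x>
17. deliver 2→0:  nop
18. deliver 0→4:  <4:back v2 x>
19. crash(4):  <4:✗back v2 x>
20. propose(4,'x'):  nop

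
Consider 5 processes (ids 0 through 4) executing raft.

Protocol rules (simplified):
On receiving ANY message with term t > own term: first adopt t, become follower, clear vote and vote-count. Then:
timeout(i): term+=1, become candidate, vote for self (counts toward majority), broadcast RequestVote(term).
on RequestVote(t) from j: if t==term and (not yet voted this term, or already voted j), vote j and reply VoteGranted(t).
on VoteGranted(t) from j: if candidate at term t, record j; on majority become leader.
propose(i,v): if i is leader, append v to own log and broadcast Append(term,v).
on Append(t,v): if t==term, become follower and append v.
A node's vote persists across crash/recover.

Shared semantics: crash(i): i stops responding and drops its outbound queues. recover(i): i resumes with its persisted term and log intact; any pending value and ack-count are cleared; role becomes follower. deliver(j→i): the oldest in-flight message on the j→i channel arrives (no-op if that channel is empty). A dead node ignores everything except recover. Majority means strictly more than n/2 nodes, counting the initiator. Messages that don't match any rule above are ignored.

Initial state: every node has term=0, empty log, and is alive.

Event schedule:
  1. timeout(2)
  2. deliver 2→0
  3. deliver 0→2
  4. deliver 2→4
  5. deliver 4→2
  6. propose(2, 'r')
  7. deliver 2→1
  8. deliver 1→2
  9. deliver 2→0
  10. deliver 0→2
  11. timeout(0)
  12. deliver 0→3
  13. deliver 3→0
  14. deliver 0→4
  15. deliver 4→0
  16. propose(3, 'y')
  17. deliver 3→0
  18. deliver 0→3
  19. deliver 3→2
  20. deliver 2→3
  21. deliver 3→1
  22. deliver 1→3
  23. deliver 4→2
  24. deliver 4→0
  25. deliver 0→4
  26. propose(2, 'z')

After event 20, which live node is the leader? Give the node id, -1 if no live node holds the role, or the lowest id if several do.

1. timeout(2):  <2:cand t1 ->
2. deliver 2→0:  <0:foll t1 ->
3. deliver 0→2:  nop
4. deliver 2→4:  <4:foll t1 ->
5. deliver 4→2:  <2:lead t1 ->
6. propose(2,'r'):  <2:lead t1 r>
7. deliver 2→1:  <1:foll t1 ->
8. deliver 1→2:  nop
9. deliver 2→0:  <0:foll t1 r>
10. deliver 0→2:  nop
11. timeout(0):  <0:cand t2 r>
12. deliver 0→3:  <3:foll t2 ->
13. deliver 3→0:  nop
14. deliver 0→4:  <4:foll t2 ->
15. deliver 4→0:  <0:lead t2 r>
16. propose(3,'y'):  nop
17. deliver 3→0:  nop
18. deliver 0→3:  nop
19. deliver 3→2:  nop
20. deliver 2→3:  nop

0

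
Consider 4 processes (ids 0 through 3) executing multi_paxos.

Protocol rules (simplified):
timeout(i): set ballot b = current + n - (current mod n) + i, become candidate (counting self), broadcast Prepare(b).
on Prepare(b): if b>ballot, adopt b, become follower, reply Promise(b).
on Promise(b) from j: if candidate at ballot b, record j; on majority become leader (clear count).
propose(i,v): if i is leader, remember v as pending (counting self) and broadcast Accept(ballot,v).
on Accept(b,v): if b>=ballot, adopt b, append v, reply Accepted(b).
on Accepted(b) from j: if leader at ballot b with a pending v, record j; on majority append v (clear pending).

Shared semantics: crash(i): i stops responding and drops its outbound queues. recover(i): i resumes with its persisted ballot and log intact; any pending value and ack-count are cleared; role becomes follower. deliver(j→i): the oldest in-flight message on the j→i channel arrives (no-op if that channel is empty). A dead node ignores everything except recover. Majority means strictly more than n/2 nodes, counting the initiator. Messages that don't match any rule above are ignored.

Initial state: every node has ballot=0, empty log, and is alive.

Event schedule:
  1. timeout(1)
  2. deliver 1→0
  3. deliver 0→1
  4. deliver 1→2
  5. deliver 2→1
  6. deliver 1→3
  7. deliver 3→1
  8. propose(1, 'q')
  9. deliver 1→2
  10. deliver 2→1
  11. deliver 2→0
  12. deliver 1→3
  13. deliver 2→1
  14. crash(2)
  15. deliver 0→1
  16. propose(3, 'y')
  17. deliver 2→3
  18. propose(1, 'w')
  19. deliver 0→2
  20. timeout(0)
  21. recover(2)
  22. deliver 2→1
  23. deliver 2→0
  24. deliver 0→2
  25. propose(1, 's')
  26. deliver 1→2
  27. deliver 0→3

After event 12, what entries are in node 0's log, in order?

empty

e1 timeout(1): 1[cand,b=5,-]
e2 deliver 1→0: 0[foll,b=5,-]
e3 deliver 0→1: ·
e4 deliver 1→2: 2[foll,b=5,-]
e5 deliver 2→1: 1[lead,b=5,-]
e6 deliver 1→3: 3[foll,b=5,-]
e7 deliver 3→1: ·
e8 propose(1,'q'): ·
e9 deliver 1→2: 2[foll,b=5,q]
e10 deliver 2→1: ·
e11 deliver 2→0: ·
e12 deliver 1→3: 3[foll,b=5,q]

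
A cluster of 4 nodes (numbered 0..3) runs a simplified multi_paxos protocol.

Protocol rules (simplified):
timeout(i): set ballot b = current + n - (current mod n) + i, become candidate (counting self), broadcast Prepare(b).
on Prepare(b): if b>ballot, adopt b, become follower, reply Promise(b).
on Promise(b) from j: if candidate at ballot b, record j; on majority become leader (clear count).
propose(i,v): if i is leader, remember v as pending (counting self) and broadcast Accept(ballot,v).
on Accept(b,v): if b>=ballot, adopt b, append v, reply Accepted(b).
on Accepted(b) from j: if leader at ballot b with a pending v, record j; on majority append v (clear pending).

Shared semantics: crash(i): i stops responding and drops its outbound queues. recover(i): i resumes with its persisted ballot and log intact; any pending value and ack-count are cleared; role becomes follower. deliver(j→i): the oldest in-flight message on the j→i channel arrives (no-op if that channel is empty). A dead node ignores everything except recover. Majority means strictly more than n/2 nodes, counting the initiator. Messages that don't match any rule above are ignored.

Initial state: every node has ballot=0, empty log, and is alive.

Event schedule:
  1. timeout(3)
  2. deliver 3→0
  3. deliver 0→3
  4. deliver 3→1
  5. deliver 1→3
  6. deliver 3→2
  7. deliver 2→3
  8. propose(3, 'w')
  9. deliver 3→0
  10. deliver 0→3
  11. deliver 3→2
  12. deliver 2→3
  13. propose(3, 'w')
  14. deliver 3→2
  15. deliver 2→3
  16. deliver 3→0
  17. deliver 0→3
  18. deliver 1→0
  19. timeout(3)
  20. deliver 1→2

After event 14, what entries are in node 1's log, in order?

empty

step 1 timeout(3): 3={cand,b=7,log=-}
step 2 deliver 3→0: 0={foll,b=7,log=-}
step 3 deliver 0→3: —
step 4 deliver 3→1: 1={foll,b=7,log=-}
step 5 deliver 1→3: 3={lead,b=7,log=-}
step 6 deliver 3→2: 2={foll,b=7,log=-}
step 7 deliver 2→3: —
step 8 propose(3,'w'): —
step 9 deliver 3→0: 0={foll,b=7,log=w}
step 10 deliver 0→3: —
step 11 deliver 3→2: 2={foll,b=7,log=w}
step 12 deliver 2→3: 3={lead,b=7,log=w}
step 13 propose(3,'w'): —
step 14 deliver 3→2: 2={foll,b=7,log=w,w}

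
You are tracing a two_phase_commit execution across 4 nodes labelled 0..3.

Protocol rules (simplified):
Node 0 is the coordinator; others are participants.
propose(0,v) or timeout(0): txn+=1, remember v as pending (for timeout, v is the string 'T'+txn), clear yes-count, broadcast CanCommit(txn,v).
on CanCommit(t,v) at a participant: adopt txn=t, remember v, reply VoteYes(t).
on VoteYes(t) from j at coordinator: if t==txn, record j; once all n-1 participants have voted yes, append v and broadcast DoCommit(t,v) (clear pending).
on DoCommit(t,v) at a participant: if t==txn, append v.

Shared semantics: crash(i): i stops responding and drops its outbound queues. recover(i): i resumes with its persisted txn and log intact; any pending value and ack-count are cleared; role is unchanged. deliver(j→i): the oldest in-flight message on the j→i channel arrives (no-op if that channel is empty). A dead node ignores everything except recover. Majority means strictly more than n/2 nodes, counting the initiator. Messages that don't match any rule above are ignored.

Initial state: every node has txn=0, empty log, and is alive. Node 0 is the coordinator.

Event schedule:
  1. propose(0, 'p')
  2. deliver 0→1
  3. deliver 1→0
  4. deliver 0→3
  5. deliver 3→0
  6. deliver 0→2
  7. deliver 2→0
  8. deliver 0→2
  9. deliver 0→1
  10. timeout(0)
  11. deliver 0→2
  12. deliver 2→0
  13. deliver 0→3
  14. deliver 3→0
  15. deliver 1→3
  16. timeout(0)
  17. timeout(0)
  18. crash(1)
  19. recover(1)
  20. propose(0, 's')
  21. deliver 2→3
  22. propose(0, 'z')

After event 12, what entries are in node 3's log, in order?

step 1 propose(0,'p'): 0={coor,t=1,log=-}
step 2 deliver 0→1: 1={part,t=1,log=-}
step 3 deliver 1→0: —
step 4 deliver 0→3: 3={part,t=1,log=-}
step 5 deliver 3→0: —
step 6 deliver 0→2: 2={part,t=1,log=-}
step 7 deliver 2→0: 0={coor,t=1,log=p}
step 8 deliver 0→2: 2={part,t=1,log=p}
step 9 deliver 0→1: 1={part,t=1,log=p}
step 10 timeout(0): 0={coor,t=2,log=p}
step 11 deliver 0→2: 2={part,t=2,log=p}
step 12 deliver 2→0: —

empty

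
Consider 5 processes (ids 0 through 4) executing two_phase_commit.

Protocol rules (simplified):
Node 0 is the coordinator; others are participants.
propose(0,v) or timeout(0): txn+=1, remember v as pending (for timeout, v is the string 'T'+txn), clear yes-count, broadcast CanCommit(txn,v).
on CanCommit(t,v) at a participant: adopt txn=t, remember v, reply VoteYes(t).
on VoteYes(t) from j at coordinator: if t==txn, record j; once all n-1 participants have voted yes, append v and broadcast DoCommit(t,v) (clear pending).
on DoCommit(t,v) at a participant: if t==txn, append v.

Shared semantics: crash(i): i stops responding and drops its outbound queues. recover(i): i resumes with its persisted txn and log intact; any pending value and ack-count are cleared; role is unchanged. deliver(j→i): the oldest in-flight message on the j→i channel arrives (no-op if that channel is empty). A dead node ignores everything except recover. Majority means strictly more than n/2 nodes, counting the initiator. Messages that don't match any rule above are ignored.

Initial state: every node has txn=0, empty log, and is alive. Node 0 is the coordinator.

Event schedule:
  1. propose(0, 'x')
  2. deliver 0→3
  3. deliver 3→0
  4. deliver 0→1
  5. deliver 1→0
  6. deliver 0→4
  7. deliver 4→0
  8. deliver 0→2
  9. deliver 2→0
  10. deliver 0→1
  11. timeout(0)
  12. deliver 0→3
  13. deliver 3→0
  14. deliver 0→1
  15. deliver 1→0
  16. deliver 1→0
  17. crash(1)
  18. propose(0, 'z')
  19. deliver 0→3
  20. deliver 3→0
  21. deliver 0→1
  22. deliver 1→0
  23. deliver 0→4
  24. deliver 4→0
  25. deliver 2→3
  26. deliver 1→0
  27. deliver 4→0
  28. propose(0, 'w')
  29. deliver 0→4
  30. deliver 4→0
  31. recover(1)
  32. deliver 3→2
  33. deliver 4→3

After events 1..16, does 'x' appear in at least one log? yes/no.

step 1 propose(0,'x'): 0={coor,t=1,log=-}
step 2 deliver 0→3: 3={part,t=1,log=-}
step 3 deliver 3→0: —
step 4 deliver 0→1: 1={part,t=1,log=-}
step 5 deliver 1→0: —
step 6 deliver 0→4: 4={part,t=1,log=-}
step 7 deliver 4→0: —
step 8 deliver 0→2: 2={part,t=1,log=-}
step 9 deliver 2→0: 0={coor,t=1,log=x}
step 10 deliver 0→1: 1={part,t=1,log=x}
step 11 timeout(0): 0={coor,t=2,log=x}
step 12 deliver 0→3: 3={part,t=1,log=x}
step 13 deliver 3→0: —
step 14 deliver 0→1: 1={part,t=2,log=x}
step 15 deliver 1→0: —
step 16 deliver 1→0: —

yes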